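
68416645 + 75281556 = 143698201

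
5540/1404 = 1385/351 ≈ 3.95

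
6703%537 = 259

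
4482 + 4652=9134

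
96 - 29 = 67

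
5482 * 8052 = 44141064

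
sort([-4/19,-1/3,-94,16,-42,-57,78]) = [-94,-57,-42,-1/3,-4/19,16,78]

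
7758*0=0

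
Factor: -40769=-1 * 59^1 * 691^1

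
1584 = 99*16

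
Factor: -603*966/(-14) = 3^3*23^1*67^1 = 41607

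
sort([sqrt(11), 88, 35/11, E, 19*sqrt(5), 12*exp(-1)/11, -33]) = [-33, 12*exp(-1)/11, E, 35/11, sqrt(11), 19*sqrt(5), 88]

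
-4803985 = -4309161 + -494824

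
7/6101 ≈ 0.00115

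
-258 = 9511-9769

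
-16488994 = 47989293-64478287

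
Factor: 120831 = 3^1 * 40277^1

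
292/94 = 146/47 ≈ 3.11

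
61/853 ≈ 0.0715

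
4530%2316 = 2214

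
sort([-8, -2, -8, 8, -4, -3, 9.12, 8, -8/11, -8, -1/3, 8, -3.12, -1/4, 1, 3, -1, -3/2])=[-8, -8, -8, -4, -3.12, -3, -2, -3/2, -1, -8/11, -1/3, -1/4, 1, 3, 8, 8, 8, 9.12]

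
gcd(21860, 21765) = 5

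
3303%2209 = 1094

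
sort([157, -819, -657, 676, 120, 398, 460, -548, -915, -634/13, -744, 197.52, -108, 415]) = [-915, -819, -744, -657, -548, -108, -634/13, 120, 157, 197.52, 398, 415, 460, 676]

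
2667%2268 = 399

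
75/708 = 25/236≈0.106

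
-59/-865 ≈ 0.0682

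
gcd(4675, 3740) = 935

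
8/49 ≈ 0.163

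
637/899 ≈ 0.709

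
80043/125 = 640 + 43/125 ≈ 640.34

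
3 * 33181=99543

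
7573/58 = 130 + 33/58 ≈ 130.57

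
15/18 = 5/6≈0.833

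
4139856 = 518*7992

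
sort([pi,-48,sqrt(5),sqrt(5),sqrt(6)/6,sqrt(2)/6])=[-48,sqrt(2)/6,sqrt(6)/6,sqrt(5),sqrt(5),pi]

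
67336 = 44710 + 22626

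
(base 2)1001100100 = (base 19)1d4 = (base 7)1533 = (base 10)612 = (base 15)2ac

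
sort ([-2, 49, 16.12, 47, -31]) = [-31, -2, 16.12, 47, 49]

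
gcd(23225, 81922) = 1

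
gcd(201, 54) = 3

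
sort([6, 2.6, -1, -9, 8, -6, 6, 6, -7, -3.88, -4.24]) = [-9, -7, -6, -4.24, -3.88, -1, 2.6, 6, 6, 6, 8]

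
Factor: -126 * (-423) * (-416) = -1 * 2^6 * 3^4 * 7^1 * 13^1 * 47^1 = -22171968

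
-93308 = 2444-95752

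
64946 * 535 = 34746110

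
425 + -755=-330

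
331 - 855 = -524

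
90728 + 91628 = 182356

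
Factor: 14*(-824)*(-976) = 2^8*7^1*61^1*103^1 = 11259136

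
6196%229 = 13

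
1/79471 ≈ 0.0000126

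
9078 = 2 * 4539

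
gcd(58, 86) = 2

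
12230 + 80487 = 92717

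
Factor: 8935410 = 2^1*3^1*5^1*11^1*27077^1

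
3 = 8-5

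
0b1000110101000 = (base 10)4520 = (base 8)10650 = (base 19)c9h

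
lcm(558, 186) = 558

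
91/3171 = 13/453 ≈ 0.0287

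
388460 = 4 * 97115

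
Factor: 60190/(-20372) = -1*2^(-1)*5^1*11^(-1)*13^1 = -65/22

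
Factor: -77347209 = -1*3^1*2999^1*8597^1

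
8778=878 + 7900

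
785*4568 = 3585880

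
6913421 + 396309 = 7309730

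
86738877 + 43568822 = 130307699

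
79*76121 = 6013559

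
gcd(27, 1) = 1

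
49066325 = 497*98725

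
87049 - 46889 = 40160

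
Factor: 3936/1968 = 2^1 = 2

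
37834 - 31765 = 6069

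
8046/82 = 4023/41≈98.12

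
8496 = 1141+7355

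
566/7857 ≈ 0.0720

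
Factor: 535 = 5^1 * 107^1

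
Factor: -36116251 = -1 * 36116251^1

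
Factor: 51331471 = 163^1*314917^1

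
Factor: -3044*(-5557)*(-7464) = -1*2^5*3^1*311^1*761^1*5557^1 = -126257351712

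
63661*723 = 46026903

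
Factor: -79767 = -1 * 3^2 * 8863^1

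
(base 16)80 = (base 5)1003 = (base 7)242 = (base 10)128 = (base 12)a8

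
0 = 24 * 0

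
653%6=5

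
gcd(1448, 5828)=4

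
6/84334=3/42167 ≈ 0.0000711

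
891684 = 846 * 1054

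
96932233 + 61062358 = 157994591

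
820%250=70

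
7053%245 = 193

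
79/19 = 4 + 3/19 ≈ 4.16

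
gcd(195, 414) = 3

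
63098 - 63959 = -861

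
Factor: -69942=-1*2^1*3^1*11657^1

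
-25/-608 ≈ 0.0411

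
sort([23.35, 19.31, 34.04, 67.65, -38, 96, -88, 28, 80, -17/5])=[-88, -38, -17/5, 19.31, 23.35, 28, 34.04, 67.65, 80, 96]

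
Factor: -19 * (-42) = 2^1 * 3^1 * 7^1 * 19^1 = 798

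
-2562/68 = -37 - 23/34 ≈ -37.68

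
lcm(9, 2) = 18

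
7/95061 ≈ 0.0000736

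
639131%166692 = 139055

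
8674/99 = 87 + 61/99 ≈ 87.62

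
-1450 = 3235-4685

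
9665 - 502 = 9163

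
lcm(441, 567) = 3969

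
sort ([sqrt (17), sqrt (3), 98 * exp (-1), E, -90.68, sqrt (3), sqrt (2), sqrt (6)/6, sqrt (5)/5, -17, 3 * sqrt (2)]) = [-90.68, -17, sqrt (6)/6, sqrt (5)/5, sqrt (2), sqrt (3), sqrt (3), E, sqrt (17), 3 * sqrt (2), 98 * exp (-1)]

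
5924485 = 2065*2869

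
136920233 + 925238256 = 1062158489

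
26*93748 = 2437448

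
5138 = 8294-3156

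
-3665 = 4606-8271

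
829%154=59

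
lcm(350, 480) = 16800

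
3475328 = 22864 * 152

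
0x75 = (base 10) 117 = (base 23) 52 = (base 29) 41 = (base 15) 7c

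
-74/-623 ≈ 0.119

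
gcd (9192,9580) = 4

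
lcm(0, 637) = 0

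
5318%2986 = 2332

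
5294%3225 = 2069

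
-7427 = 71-7498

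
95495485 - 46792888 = 48702597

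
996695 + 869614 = 1866309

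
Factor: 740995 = 5^1 * 148199^1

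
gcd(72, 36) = 36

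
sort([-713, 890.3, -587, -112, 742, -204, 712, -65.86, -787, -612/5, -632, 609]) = [-787, -713, -632, -587, -204, -612/5, -112, -65.86, 609, 712, 742, 890.3]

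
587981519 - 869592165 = -281610646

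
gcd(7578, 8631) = 9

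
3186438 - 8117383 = -4930945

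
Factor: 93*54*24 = 2^4*3^5*31^1 = 120528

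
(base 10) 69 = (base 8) 105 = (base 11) 63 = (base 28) 2d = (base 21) 36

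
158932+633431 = 792363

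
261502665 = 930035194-668532529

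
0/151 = 0 = 0.00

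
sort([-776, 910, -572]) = [-776, -572, 910]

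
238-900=-662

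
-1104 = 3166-4270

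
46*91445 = 4206470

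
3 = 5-2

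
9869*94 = 927686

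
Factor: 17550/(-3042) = -1 * 3^1 * 5^2 * 13^(-1) = -75/13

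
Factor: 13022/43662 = 3^ (-1)*17^1*19^ (-1) = 17/57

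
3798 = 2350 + 1448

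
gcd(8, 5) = 1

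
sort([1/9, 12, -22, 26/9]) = [-22, 1/9, 26/9, 12]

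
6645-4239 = 2406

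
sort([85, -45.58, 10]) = [-45.58, 10, 85]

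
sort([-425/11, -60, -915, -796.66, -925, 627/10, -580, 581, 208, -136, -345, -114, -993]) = [-993, -925, -915, -796.66, -580, -345, -136, -114, -60, -425/11, 627/10, 208, 581]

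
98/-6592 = -49/3296 ≈ -0.0149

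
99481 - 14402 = 85079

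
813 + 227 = 1040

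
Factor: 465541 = 465541^1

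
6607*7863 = 51950841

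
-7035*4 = -28140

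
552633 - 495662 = 56971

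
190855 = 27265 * 7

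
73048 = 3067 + 69981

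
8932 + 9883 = 18815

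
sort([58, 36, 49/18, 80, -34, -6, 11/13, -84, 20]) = [-84, -34, -6, 11/13, 49/18, 20, 36, 58, 80]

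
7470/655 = 11 + 53/131 ≈ 11.40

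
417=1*417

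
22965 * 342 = 7854030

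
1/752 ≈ 0.00133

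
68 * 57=3876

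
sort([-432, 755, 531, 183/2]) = [-432, 183/2, 531, 755]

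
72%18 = 0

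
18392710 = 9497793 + 8894917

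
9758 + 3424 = 13182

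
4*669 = 2676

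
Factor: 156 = 2^2*3^1*13^1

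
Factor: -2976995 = -1*5^1*7^2*29^1*419^1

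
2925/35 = 83 + 4/7≈83.57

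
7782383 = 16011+7766372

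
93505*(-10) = -935050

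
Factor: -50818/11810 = -1 * 5^(-1) * 1181^(-1) * 25409^1 = -25409/5905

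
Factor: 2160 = 2^4*3^3*5^1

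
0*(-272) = 0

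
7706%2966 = 1774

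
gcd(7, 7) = 7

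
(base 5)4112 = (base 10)532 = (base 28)j0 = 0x214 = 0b1000010100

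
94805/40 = 2370 + 1/8 ≈ 2370.13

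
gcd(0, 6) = 6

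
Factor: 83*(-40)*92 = -1*2^5*5^1*23^1*83^1 = -305440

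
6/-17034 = -1/2839 ≈ -0.000352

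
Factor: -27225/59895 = -1*5^1*11^(-1) = -5/11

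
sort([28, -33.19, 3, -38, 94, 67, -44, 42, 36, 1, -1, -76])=[-76, -44, -38, -33.19, -1, 1, 3, 28, 36, 42, 67, 94]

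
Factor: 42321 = 3^1*14107^1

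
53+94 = 147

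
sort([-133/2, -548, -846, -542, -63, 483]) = [-846, -548, -542, -133/2, -63, 483]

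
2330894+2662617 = 4993511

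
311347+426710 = 738057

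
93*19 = 1767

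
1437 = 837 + 600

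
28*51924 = 1453872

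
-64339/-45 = 1429+34/45 ≈ 1429.76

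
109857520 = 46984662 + 62872858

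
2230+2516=4746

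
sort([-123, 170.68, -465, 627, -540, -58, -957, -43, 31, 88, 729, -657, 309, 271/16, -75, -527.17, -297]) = [-957, -657, -540, -527.17, -465, -297, -123, -75, -58, -43, 271/16, 31, 88, 170.68, 309, 627, 729]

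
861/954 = 287/318 ≈ 0.903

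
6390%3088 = 214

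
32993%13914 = 5165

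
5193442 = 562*9241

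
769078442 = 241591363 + 527487079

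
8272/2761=752/251 ≈ 3.00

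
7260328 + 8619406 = 15879734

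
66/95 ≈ 0.695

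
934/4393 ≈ 0.213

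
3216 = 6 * 536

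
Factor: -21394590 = -1*2^1*3^1*5^1*7^1*101879^1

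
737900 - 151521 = 586379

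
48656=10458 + 38198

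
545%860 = 545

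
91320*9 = 821880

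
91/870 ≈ 0.105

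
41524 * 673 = 27945652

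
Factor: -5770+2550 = -1*2^2*5^1*7^1*23^1 = -3220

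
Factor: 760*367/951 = 2^3*3^(-1)*5^1*19^1*317^(-1)*367^1 = 278920/951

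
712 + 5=717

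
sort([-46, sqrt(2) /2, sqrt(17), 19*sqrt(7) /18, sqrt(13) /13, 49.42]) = [-46, sqrt(13) /13, sqrt(2) /2, 19*sqrt(7) /18, sqrt(17), 49.42]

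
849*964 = 818436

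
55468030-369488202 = -314020172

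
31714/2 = 15857 = 15857.00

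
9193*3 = 27579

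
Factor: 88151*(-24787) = -1*7^4*257^1*3541^1 = -2184998837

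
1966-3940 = -1974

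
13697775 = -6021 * (-2275) 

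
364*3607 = 1312948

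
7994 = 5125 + 2869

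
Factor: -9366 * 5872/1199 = -1 * 2^5 * 3^1 * 7^1 * 11^ (-1) * 109^ (-1) * 223^1 * 367^1 = -54997152/1199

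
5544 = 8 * 693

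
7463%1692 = 695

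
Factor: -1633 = -1*23^1*71^1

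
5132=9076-3944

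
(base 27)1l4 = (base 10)1300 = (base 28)1ic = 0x514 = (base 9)1704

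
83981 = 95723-11742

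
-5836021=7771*(-751)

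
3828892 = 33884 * 113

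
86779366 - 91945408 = -5166042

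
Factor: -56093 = -1 * 56093^1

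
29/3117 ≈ 0.00930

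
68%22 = 2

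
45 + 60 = 105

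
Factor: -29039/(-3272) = 2^(-3)*71^1 = 71/8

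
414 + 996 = 1410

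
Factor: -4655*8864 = -1*2^5*5^1*7^2*19^1*277^1 = -41261920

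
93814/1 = 93814 = 93814.00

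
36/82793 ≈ 0.000435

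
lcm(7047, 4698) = 14094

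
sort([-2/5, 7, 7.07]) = [-2/5, 7, 7.07]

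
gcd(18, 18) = 18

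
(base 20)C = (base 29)C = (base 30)C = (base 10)12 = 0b1100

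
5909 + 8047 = 13956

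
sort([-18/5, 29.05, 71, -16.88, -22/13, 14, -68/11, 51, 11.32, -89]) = [-89, -16.88, -68/11, -18/5, -22/13, 11.32, 14, 29.05, 51, 71]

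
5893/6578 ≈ 0.896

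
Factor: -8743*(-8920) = 2^3*5^1*7^1*223^1*1249^1 = 77987560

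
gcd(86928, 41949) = 3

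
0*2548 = 0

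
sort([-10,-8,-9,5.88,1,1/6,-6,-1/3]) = [-10,-9,-8,-6,-1/3,1/6,1,5.88]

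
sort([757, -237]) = [-237, 757]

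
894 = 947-53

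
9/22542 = 3/7514 ≈ 0.000399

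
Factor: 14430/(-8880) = -1*2^(-3)*13^1 = -13/8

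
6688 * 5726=38295488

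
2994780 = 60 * 49913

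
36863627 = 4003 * 9209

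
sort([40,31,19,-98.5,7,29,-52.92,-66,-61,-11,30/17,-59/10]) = [-98.5,-66,-61,-52.92,-11,-59/10,30/17,7,19,29,31,40]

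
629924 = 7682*82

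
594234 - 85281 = 508953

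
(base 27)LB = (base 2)1001000010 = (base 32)I2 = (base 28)KI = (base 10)578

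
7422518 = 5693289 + 1729229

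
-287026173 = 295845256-582871429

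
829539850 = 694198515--135341335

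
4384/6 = 2192/3 ≈ 730.67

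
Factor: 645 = 3^1 * 5^1 * 43^1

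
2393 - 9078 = -6685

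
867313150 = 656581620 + 210731530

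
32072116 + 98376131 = 130448247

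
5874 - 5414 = 460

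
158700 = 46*3450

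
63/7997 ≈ 0.00788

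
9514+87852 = 97366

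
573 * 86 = 49278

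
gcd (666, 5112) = 18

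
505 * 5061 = 2555805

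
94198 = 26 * 3623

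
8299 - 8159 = 140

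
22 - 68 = -46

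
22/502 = 11/251≈0.0438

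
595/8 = 74 + 3/8 ≈ 74.38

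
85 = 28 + 57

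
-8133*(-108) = 878364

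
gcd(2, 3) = 1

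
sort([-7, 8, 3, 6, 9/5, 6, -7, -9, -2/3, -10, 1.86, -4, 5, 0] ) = [-10, -9, -7, -7, -4, -2/3, 0, 9/5, 1.86, 3, 5, 6, 6, 8] 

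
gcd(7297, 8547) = 1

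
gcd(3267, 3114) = 9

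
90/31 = 2 + 28/31 ≈ 2.90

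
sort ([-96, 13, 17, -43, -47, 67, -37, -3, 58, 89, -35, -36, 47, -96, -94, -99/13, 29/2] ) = [-96, -96, -94, -47, -43, -37, -36, -35, -99/13, -3, 13, 29/2, 17, 47, 58, 67, 89] 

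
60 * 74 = 4440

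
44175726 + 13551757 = 57727483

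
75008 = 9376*8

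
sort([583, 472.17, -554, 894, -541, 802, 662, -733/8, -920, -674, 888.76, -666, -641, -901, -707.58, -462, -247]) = [-920, -901, -707.58, -674, -666, -641, -554, -541, -462, -247, -733/8, 472.17, 583, 662, 802, 888.76, 894]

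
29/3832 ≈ 0.00757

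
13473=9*1497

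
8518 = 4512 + 4006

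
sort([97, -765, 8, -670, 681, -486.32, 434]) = [-765, -670, -486.32, 8, 97, 434, 681]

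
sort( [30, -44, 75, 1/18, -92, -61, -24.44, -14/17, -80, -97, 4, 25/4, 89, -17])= [-97, -92, -80, -61, -44, -24.44, -17, -14/17, 1/18, 4, 25/4, 30, 75, 89]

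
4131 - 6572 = -2441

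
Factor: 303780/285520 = 2^(-2)*3^1*43^(-1)*61^1 = 183/172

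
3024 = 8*378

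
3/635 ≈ 0.00472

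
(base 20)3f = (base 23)36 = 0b1001011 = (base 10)75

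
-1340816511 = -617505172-723311339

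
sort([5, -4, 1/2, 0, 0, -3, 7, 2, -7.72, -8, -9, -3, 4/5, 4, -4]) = [-9, -8, -7.72, -4, -4, -3, -3, 0, 0, 1/2, 4/5, 2, 4, 5, 7]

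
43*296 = 12728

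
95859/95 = 1009 + 4/95 ≈ 1009.04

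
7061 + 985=8046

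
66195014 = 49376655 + 16818359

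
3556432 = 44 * 80828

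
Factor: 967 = 967^1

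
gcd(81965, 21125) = 845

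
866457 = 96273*9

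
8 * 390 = 3120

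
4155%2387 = 1768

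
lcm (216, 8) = 216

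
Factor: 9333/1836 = 2^(-2)*3^(-1)*61^1 = 61/12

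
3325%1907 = 1418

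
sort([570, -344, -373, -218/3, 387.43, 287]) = [-373, -344, -218/3, 287, 387.43, 570]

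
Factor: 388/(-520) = -1 * 2^(-1) * 5^(-1) * 13^(-1) * 97^1 = -97/130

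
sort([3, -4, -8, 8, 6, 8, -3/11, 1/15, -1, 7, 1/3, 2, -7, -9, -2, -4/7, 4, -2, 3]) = [-9, -8, -7, -4, -2, -2, -1, -4/7, -3/11, 1/15, 1/3, 2, 3, 3, 4, 6, 7, 8, 8]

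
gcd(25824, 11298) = 1614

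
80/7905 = 16/1581 ≈ 0.0101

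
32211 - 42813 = -10602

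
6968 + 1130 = 8098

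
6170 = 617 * 10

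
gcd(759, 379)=1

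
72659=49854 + 22805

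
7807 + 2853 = 10660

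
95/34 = 2 + 27/34 ≈ 2.79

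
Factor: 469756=2^2*7^1*19^1*883^1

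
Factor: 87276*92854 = 2^3*3^1*7^1*17^1*1039^1*2731^1 = 8103925704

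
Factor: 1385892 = 2^2*3^2*137^1*281^1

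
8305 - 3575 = 4730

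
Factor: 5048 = 2^3*631^1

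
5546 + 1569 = 7115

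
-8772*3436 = -30140592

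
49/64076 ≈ 0.000765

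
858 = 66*13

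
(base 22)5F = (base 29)49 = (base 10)125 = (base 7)236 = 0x7D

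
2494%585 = 154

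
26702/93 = 287 + 11/93≈287.12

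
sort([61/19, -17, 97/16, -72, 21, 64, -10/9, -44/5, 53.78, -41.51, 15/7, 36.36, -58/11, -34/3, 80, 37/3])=[-72, -41.51, -17, -34/3, -44/5, -58/11, -10/9, 15/7, 61/19, 97/16, 37/3, 21, 36.36, 53.78, 64, 80]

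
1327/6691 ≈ 0.198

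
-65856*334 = -21995904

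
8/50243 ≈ 0.000159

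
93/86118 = 1/926 ≈ 0.00108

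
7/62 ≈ 0.113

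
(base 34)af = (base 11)2a3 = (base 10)355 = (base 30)bp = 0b101100011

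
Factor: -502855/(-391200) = 2^(-5)*3^(-1)*5^(-1)*617^1 = 617/480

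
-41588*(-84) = 3493392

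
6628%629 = 338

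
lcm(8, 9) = 72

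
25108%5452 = 3300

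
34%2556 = 34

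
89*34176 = 3041664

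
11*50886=559746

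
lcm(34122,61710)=2900370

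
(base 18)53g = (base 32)1kq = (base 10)1690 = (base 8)3232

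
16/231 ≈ 0.0693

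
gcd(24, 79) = 1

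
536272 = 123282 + 412990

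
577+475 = 1052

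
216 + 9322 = 9538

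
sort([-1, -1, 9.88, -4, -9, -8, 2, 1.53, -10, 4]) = [-10, -9, -8, -4, -1, -1, 1.53, 2, 4, 9.88]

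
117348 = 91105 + 26243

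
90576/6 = 15096 = 15096.00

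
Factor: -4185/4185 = -1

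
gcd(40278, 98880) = 6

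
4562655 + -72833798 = -68271143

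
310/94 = 3 + 14/47 ≈ 3.30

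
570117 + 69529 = 639646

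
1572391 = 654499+917892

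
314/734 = 157/367 ≈ 0.428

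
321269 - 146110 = 175159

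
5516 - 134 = 5382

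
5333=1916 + 3417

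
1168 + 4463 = 5631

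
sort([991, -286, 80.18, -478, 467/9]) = [-478, -286, 467/9, 80.18, 991]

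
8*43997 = 351976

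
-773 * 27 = -20871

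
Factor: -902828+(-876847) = -1 * 3^1 * 5^2 * 61^1 * 389^1 = -1779675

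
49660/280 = 2483/14 ≈ 177.36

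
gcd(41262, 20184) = 6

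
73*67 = 4891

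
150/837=50/279 ≈ 0.179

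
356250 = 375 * 950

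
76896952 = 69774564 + 7122388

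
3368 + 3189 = 6557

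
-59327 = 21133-80460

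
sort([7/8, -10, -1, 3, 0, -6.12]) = [-10, -6.12, -1, 0, 7/8, 3]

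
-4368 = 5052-9420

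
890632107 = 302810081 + 587822026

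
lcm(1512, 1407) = 101304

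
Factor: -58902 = -1 * 2^1 * 3^1 * 9817^1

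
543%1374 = 543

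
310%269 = 41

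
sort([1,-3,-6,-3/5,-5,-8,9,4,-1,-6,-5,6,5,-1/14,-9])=[-9,-8,-6,-6,-5,-5,-3,-1,-3/5,-1/14,1,4,5,6,9]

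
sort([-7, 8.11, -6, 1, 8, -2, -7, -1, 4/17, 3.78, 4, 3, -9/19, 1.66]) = [-7, -7, -6, -2, -1, -9/19, 4/17, 1, 1.66, 3, 3.78, 4, 8, 8.11]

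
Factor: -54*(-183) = 2^1*3^4*61^1 = 9882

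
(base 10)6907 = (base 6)51551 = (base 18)135d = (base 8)15373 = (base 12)3bb7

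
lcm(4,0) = 0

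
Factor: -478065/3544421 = -1*3^1*5^1*7^1*29^1*157^1*293^(-1)*12097^(-1)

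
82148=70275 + 11873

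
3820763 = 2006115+1814648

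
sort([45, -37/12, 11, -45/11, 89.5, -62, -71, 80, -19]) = [-71, -62, -19, -45/11, -37/12, 11, 45, 80, 89.5]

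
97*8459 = 820523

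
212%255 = 212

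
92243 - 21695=70548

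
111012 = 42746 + 68266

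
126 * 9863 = 1242738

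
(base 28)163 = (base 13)586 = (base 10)955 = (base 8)1673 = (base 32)tr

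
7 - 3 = 4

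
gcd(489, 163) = 163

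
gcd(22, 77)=11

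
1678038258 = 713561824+964476434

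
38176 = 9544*4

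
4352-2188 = 2164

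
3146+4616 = 7762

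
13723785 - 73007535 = -59283750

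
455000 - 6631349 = -6176349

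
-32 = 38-70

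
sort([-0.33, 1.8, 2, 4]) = [-0.33, 1.8, 2, 4]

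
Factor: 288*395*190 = 2^6*3^2*5^2*19^1*79^1 = 21614400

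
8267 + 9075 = 17342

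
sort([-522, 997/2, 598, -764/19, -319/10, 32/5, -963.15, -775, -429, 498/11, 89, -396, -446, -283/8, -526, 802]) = [-963.15, -775, -526, -522, -446, -429, -396, -764/19, -283/8, -319/10, 32/5, 498/11, 89, 997/2, 598, 802]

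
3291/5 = 658 + 1/5 = 658.20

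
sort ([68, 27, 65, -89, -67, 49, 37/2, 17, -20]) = [-89, -67, -20, 17, 37/2, 27, 49, 65, 68]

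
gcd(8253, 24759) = 8253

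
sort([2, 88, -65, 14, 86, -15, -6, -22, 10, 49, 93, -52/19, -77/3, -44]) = [-65, -44, -77/3, -22, -15, -6, -52/19, 2, 10, 14, 49, 86, 88, 93]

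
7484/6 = 3742/3 ≈ 1247.33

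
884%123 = 23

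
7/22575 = 1/3225 ≈ 0.000310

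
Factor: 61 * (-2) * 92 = -1 * 2^3 * 23^1 * 61^1 = -11224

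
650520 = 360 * 1807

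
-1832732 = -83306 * 22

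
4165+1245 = 5410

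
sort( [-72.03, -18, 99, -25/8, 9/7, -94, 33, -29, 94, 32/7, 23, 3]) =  [-94, -72.03, -29, -18, -25/8, 9/7, 3, 32/7, 23, 33, 94, 99]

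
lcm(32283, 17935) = 161415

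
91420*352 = 32179840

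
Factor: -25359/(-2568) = 2^(-3)*79^1 = 79/8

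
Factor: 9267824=2^4 * 579239^1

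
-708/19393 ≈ -0.0365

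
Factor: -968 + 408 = -1*2^4*5^1*7^1 = -560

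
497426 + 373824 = 871250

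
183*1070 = 195810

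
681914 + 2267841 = 2949755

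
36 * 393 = 14148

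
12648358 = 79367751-66719393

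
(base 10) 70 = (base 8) 106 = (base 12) 5a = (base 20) 3a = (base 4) 1012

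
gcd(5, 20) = 5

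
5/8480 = 1/1696 ≈ 0.000590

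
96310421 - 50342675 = 45967746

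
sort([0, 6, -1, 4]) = [-1, 0, 4, 6]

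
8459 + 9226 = 17685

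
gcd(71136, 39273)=741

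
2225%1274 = 951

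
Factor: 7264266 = 2^1*3^1*1210711^1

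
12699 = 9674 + 3025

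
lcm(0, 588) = 0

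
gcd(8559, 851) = 1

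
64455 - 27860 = 36595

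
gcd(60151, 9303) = 7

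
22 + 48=70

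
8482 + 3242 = 11724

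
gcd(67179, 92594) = 1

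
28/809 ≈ 0.0346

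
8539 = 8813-274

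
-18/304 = -9/152 ≈ -0.0592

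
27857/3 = 9285+2/3 ≈ 9285.67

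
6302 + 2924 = 9226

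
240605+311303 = 551908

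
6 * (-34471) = -206826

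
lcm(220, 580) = 6380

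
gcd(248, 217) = 31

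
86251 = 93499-7248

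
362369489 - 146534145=215835344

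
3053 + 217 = 3270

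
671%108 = 23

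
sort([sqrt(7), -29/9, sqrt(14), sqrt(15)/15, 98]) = [-29/9, sqrt(15)/15, sqrt(7), sqrt(14), 98]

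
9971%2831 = 1478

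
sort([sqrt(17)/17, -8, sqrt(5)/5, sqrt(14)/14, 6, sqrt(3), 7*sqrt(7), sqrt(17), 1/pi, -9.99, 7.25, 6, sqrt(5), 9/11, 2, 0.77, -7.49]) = [-9.99, -8, -7.49, sqrt(17)/17, sqrt(14)/14, 1/pi, sqrt(5)/5, 0.77, 9/11, sqrt(3), 2, sqrt(5), sqrt(17), 6, 6, 7.25, 7*sqrt(7)]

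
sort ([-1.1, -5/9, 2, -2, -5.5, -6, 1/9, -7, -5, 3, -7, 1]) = [-7, -7, -6, -5.5, -5, -2, -1.1, -5/9, 1/9, 1, 2, 3]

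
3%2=1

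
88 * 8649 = 761112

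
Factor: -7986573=-1 * 3^3 * 7^1 * 42257^1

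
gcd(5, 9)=1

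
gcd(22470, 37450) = 7490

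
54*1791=96714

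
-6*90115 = -540690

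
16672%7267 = 2138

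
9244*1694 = 15659336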